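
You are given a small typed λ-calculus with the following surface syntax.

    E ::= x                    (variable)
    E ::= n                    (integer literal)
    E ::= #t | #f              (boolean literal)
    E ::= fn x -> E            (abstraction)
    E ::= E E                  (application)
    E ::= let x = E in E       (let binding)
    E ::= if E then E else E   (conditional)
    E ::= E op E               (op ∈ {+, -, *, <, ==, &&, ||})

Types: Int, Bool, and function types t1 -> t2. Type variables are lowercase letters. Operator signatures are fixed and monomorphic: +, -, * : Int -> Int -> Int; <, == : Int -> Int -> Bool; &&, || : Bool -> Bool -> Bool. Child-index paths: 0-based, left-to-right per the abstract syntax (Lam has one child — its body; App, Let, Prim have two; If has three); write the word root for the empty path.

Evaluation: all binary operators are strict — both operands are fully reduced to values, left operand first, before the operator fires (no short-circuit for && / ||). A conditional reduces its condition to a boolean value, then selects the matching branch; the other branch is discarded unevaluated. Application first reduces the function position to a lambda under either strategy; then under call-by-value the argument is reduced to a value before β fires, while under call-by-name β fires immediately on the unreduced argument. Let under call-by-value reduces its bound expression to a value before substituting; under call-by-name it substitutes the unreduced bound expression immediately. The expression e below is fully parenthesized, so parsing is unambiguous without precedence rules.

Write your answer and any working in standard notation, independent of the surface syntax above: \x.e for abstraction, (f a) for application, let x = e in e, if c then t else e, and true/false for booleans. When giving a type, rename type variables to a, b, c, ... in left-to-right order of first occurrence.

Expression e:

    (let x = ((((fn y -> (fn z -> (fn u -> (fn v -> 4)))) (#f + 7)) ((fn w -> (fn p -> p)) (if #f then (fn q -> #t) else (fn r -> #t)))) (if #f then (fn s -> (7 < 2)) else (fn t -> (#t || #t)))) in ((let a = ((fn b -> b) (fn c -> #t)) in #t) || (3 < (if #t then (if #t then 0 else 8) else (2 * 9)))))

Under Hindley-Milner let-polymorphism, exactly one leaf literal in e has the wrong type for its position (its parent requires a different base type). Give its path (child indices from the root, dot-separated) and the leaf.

Answer: 0.0.0.1.0 : false

Trace:
\v._ : d -> Int
\u._ : c -> d -> Int
\z._ : b -> c -> d -> Int
\y._ : a -> b -> c -> d -> Int
  unify Bool ~ Int
  FAIL: mismatch Bool ~ Int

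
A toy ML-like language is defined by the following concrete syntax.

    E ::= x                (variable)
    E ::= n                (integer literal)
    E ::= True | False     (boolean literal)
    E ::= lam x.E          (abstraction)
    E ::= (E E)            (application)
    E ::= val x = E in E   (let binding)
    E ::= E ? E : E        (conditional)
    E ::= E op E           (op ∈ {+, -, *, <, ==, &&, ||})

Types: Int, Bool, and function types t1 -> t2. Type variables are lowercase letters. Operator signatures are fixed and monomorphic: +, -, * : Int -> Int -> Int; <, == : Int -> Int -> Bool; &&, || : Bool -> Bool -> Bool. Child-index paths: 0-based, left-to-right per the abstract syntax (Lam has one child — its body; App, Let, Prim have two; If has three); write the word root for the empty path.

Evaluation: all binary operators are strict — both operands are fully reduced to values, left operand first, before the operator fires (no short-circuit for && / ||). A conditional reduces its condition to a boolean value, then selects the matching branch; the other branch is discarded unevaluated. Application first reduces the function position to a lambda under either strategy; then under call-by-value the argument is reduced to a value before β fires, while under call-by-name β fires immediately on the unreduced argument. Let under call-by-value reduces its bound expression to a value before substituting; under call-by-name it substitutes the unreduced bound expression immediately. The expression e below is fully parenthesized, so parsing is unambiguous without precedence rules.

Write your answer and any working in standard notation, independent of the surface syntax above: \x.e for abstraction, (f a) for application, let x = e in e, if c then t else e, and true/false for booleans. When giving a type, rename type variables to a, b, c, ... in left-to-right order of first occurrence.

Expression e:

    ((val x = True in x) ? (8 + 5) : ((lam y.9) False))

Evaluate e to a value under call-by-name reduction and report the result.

Derivation:
step 0: (if (let x = true in x) then (8 + 5) else ((\y.9) false))
step 1: [let@0] (if true then (8 + 5) else ((\y.9) false))
step 2: [if@root] (8 + 5)
step 3: [delta@root] 13

Answer: 13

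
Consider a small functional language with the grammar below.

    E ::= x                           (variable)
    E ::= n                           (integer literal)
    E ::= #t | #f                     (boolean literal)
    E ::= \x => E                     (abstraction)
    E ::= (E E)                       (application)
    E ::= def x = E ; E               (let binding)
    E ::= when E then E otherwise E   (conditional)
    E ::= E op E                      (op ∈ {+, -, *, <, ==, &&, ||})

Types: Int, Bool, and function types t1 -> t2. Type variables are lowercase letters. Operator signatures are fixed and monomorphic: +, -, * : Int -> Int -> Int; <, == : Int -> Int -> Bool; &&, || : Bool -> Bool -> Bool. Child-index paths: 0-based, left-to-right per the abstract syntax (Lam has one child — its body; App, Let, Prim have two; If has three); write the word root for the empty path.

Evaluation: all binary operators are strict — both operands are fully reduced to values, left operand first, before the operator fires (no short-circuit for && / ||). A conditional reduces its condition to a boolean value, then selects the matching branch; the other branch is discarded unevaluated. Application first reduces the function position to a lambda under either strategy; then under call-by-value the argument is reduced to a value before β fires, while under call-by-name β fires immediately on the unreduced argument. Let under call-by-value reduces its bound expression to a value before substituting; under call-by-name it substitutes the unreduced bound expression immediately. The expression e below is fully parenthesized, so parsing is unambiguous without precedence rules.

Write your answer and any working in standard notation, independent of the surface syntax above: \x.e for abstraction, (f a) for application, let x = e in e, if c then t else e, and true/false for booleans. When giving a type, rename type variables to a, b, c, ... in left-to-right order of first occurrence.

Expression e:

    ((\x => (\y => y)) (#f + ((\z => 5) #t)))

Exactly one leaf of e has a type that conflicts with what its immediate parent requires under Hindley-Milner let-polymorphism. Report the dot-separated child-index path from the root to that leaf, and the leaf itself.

Answer: 1.0 : false

Derivation:
y : b
\y._ : b -> b
\x._ : a -> b -> b
  unify Bool ~ Int
  FAIL: mismatch Bool ~ Int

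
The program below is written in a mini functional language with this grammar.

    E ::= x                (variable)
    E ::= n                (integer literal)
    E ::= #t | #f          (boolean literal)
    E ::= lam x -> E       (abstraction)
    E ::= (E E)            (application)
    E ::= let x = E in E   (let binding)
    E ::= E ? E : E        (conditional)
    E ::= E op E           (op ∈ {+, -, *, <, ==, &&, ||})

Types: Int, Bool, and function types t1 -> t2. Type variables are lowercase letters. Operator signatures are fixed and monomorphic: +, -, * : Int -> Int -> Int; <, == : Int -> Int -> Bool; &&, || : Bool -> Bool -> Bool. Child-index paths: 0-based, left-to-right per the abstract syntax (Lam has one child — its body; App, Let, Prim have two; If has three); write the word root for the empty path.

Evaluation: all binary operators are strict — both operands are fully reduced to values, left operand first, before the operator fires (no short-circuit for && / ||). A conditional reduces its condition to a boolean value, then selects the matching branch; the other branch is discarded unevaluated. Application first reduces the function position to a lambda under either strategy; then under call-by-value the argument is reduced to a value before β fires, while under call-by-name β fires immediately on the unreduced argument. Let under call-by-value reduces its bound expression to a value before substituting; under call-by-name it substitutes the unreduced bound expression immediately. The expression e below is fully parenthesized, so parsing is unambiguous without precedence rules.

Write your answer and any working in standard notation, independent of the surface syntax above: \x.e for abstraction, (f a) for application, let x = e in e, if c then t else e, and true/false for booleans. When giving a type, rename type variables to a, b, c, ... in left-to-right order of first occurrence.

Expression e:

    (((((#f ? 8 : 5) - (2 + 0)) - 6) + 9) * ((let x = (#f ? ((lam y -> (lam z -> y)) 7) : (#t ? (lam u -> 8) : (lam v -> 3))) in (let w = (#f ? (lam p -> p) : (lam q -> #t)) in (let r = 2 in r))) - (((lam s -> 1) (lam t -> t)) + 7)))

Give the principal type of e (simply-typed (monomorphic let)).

Answer: Int

Working:
  unify Bool ~ Bool
  unify Int ~ Int
  unify Int ~ Int
  unify Int ~ Int
  unify Int ~ Int
  unify Int ~ Int
  unify Int ~ Int
  unify Int ~ Int
  unify Int ~ Int
  unify Int ~ Int
  unify Int ~ Int
  unify Bool ~ Bool
y : a
\z._ : b -> a
\y._ : a -> b -> a
  unify a -> b -> a ~ Int -> c
  unify a ~ Int
  unify b -> Int ~ c
_ _ : b -> Int
  unify Bool ~ Bool
\u._ : d -> Int
\v._ : e -> Int
  unify d -> Int ~ e -> Int
  unify d ~ e
  unify Int ~ Int
  unify b -> Int ~ e -> Int
  unify b ~ e
  unify Int ~ Int
let x : e -> Int
  unify Bool ~ Bool
p : f
\p._ : f -> f
\q._ : g -> Bool
  unify f -> f ~ g -> Bool
  unify f ~ g
  unify g ~ Bool
let w : Bool -> Bool
let r : Int
r : Int
  unify Int ~ Int
\s._ : h -> Int
t : i
\t._ : i -> i
  unify h -> Int ~ (i -> i) -> j
  unify h ~ i -> i
  unify Int ~ j
_ _ : Int
  unify Int ~ Int
  unify Int ~ Int
  unify Int ~ Int
  unify Int ~ Int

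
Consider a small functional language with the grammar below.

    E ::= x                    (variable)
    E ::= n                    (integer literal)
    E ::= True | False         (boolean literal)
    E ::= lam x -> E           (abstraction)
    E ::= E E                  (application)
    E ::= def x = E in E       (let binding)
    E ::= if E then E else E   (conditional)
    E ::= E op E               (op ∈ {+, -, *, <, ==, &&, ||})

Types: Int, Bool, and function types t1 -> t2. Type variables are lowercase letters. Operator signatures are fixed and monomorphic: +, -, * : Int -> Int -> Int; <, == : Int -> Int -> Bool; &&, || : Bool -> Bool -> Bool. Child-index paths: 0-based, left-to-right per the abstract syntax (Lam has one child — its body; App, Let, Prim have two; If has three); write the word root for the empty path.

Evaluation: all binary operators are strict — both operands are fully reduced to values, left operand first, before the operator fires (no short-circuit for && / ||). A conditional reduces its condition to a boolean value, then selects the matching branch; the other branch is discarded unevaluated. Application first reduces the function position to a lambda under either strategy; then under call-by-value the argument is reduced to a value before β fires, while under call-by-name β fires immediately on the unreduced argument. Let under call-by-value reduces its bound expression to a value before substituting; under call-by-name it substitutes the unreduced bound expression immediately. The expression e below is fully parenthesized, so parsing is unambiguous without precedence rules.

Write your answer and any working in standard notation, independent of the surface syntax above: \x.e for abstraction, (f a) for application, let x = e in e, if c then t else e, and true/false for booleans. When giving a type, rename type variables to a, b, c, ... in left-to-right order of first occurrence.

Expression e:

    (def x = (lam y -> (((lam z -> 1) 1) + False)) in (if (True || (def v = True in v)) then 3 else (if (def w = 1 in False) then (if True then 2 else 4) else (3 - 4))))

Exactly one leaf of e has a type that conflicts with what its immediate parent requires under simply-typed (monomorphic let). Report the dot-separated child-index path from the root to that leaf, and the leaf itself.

Answer: 0.0.1 : false

Trace:
\z._ : b -> Int
  unify b -> Int ~ Int -> c
  unify b ~ Int
  unify Int ~ c
_ _ : Int
  unify Int ~ Int
  unify Bool ~ Int
  FAIL: mismatch Bool ~ Int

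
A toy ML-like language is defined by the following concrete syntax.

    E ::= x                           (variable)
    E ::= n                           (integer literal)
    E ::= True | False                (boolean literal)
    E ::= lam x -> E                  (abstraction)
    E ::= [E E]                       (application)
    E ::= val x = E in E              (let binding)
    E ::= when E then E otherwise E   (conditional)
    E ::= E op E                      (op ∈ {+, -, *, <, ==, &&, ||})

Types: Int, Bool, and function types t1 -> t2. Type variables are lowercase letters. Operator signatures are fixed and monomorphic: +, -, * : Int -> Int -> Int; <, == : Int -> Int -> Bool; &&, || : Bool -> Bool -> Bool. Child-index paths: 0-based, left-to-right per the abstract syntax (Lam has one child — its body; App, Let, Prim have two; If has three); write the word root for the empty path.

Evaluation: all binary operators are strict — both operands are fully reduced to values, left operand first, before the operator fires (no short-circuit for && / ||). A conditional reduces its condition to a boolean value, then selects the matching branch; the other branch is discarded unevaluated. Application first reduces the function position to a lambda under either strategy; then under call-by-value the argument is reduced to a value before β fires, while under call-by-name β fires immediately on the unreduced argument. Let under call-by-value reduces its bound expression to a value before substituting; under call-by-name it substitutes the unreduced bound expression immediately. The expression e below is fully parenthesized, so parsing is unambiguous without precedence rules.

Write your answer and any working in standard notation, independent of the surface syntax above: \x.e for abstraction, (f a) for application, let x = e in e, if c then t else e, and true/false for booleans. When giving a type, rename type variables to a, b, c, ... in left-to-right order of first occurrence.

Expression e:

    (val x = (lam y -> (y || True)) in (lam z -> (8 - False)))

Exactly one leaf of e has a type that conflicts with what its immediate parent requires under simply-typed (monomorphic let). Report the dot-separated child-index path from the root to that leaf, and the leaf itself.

Derivation:
y : a
  unify a ~ Bool
  unify Bool ~ Bool
\y._ : Bool -> Bool
let x : Bool -> Bool
  unify Int ~ Int
  unify Bool ~ Int
  FAIL: mismatch Bool ~ Int

Answer: 1.0.1 : false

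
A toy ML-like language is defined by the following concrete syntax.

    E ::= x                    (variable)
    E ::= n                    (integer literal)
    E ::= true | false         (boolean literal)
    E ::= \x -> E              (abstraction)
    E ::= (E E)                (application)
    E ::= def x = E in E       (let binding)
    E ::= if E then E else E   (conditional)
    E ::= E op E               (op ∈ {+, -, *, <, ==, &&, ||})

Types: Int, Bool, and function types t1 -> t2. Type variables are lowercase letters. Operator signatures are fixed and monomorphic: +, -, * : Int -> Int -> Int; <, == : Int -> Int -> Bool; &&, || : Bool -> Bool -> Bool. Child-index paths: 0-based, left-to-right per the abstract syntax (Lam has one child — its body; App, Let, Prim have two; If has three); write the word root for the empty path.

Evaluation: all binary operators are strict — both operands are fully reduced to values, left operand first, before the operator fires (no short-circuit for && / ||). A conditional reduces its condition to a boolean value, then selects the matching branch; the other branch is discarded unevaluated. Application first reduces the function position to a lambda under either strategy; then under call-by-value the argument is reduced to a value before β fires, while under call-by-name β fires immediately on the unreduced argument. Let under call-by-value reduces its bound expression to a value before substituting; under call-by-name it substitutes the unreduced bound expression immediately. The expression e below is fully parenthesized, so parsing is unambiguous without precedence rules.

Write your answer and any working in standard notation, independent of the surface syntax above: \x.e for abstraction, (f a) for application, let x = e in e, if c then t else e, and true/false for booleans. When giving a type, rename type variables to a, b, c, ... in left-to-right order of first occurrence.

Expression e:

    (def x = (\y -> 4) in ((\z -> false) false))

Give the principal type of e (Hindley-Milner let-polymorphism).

Derivation:
\y._ : a -> Int
let x : forall. a -> Int
\z._ : b -> Bool
  unify b -> Bool ~ Bool -> c
  unify b ~ Bool
  unify Bool ~ c
_ _ : Bool

Answer: Bool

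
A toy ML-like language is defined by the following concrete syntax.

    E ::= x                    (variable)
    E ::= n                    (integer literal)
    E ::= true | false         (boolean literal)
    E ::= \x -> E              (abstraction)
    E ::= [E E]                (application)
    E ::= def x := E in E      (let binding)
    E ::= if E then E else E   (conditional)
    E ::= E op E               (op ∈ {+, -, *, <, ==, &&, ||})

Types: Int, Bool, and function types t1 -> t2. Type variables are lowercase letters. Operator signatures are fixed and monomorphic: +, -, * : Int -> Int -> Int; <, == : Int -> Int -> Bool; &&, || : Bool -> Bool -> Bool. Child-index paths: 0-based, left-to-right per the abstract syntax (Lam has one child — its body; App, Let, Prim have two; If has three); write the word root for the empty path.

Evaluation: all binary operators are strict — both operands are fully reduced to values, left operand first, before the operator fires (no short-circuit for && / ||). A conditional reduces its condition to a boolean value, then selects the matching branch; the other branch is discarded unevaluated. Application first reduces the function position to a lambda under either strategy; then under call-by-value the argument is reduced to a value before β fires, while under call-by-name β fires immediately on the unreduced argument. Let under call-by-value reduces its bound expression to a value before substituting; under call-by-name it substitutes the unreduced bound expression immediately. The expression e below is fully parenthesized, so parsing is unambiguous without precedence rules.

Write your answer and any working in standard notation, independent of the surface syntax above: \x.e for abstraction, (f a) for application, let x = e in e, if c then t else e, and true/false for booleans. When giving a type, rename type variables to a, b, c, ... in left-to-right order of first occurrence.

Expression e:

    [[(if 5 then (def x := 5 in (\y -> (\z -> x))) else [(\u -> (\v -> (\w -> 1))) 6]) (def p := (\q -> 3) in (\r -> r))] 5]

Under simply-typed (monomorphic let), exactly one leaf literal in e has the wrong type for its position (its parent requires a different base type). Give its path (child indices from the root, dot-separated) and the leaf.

Answer: 0.0.0 : 5

Trace:
  unify Int ~ Bool
  FAIL: mismatch Int ~ Bool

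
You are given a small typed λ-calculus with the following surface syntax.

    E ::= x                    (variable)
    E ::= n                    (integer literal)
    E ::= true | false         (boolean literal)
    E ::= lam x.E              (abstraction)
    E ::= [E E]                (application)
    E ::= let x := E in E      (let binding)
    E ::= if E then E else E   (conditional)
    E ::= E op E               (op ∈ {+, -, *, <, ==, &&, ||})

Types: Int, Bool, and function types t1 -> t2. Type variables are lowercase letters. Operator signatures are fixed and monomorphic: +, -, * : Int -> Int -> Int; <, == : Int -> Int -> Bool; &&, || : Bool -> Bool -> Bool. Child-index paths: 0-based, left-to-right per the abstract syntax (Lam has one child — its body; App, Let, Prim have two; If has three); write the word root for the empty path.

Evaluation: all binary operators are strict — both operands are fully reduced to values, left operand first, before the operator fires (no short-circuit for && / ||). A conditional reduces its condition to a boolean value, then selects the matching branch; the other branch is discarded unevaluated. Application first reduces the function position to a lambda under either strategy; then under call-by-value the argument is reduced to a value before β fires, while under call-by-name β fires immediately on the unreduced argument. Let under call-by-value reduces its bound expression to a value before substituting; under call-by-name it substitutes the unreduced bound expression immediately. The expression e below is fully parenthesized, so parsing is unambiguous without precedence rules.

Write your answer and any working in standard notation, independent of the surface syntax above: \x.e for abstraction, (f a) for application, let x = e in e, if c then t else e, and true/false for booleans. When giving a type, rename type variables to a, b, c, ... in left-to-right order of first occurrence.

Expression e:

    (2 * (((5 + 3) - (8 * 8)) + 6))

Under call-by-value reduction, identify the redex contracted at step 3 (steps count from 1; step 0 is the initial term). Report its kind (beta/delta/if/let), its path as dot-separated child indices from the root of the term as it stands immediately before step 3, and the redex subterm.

Answer: delta at 1.0 : (8 - 64)

Derivation:
step 0: (2 * (((5 + 3) - (8 * 8)) + 6))
step 1: [delta@1.0.0] (2 * ((8 - (8 * 8)) + 6))
step 2: [delta@1.0.1] (2 * ((8 - 64) + 6))
step 3: [delta@1.0] (2 * (-56 + 6))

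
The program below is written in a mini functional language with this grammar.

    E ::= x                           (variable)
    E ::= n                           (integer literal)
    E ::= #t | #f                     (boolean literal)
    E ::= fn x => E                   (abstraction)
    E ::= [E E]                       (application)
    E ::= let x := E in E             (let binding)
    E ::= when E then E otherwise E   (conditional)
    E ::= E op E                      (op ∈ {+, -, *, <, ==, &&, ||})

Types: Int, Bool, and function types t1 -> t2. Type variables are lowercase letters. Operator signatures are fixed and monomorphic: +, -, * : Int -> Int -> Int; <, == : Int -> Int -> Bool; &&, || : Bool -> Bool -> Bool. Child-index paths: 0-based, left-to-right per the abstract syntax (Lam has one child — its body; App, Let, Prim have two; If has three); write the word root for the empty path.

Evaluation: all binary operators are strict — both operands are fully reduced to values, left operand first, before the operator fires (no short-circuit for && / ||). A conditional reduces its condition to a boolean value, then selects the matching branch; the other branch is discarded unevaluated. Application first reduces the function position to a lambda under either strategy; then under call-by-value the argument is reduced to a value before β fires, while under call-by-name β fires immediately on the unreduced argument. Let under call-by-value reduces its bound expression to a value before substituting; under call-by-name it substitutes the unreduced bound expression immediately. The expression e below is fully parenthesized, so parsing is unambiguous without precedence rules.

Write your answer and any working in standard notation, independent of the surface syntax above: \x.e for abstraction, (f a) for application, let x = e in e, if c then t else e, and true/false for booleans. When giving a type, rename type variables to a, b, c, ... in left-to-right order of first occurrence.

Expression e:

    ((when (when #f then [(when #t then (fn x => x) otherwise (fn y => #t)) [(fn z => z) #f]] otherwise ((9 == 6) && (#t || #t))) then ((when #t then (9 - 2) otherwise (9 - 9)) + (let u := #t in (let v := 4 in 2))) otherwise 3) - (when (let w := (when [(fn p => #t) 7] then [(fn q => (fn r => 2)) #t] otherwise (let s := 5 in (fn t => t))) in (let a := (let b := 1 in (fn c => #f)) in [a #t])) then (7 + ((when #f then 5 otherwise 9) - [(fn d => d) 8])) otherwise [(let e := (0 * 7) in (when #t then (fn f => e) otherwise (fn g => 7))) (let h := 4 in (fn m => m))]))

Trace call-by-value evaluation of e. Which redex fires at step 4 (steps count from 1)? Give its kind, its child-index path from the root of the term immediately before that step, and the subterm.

Answer: delta at 0.0 : (false && true)

Trace:
step 0: ((if (if false then ((if true then (\x.x) else (\y.true)) ((\z.z) false)) else ((9 == 6) && (true || true))) then ((if true then (9 - 2) else (9 - 9)) + (let u = true in (let v = 4 in 2))) else 3) - (if (let w = (if ((\p.true) 7) then ((\q.(\r.2)) true) else (let s = 5 in (\t.t))) in (let a = (let b = 1 in (\c.false)) in (a true))) then (7 + ((if false then 5 else 9) - ((\d.d) 8))) else ((let e = (0 * 7) in (if true then (\f.e) else (\g.7))) (let h = 4 in (\m.m)))))
step 1: [if@0.0] ((if ((9 == 6) && (true || true)) then ((if true then (9 - 2) else (9 - 9)) + (let u = true in (let v = 4 in 2))) else 3) - (if (let w = (if ((\p.true) 7) then ((\q.(\r.2)) true) else (let s = 5 in (\t.t))) in (let a = (let b = 1 in (\c.false)) in (a true))) then (7 + ((if false then 5 else 9) - ((\d.d) 8))) else ((let e = (0 * 7) in (if true then (\f.e) else (\g.7))) (let h = 4 in (\m.m)))))
step 2: [delta@0.0.0] ((if (false && (true || true)) then ((if true then (9 - 2) else (9 - 9)) + (let u = true in (let v = 4 in 2))) else 3) - (if (let w = (if ((\p.true) 7) then ((\q.(\r.2)) true) else (let s = 5 in (\t.t))) in (let a = (let b = 1 in (\c.false)) in (a true))) then (7 + ((if false then 5 else 9) - ((\d.d) 8))) else ((let e = (0 * 7) in (if true then (\f.e) else (\g.7))) (let h = 4 in (\m.m)))))
step 3: [delta@0.0.1] ((if (false && true) then ((if true then (9 - 2) else (9 - 9)) + (let u = true in (let v = 4 in 2))) else 3) - (if (let w = (if ((\p.true) 7) then ((\q.(\r.2)) true) else (let s = 5 in (\t.t))) in (let a = (let b = 1 in (\c.false)) in (a true))) then (7 + ((if false then 5 else 9) - ((\d.d) 8))) else ((let e = (0 * 7) in (if true then (\f.e) else (\g.7))) (let h = 4 in (\m.m)))))
step 4: [delta@0.0] ((if false then ((if true then (9 - 2) else (9 - 9)) + (let u = true in (let v = 4 in 2))) else 3) - (if (let w = (if ((\p.true) 7) then ((\q.(\r.2)) true) else (let s = 5 in (\t.t))) in (let a = (let b = 1 in (\c.false)) in (a true))) then (7 + ((if false then 5 else 9) - ((\d.d) 8))) else ((let e = (0 * 7) in (if true then (\f.e) else (\g.7))) (let h = 4 in (\m.m)))))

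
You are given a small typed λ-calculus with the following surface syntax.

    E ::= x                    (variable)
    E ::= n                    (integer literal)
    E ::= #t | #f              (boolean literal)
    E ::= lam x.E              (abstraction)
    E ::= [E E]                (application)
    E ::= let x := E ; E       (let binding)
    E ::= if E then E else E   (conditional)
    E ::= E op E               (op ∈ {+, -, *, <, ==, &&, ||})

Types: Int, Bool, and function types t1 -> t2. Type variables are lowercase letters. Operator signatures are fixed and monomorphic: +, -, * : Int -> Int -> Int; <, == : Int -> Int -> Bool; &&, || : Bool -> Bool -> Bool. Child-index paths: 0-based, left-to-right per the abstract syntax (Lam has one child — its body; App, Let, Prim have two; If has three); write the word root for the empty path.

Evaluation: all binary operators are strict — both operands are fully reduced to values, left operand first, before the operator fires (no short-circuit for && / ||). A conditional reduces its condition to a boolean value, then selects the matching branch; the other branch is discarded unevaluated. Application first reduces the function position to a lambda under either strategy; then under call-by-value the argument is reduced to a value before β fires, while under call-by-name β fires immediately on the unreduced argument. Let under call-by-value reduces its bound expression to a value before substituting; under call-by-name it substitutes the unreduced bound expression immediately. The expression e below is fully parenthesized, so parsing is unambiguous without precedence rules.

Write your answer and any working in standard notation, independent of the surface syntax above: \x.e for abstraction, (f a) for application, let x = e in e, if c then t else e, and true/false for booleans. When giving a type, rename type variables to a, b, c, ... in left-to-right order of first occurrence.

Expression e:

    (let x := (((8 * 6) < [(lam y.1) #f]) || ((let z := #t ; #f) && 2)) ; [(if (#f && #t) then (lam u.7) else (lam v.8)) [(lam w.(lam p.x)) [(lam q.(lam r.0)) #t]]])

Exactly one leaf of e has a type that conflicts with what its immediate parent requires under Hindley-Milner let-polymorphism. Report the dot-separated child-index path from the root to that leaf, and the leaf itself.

Derivation:
  unify Int ~ Int
  unify Int ~ Int
  unify Int ~ Int
\y._ : a -> Int
  unify a -> Int ~ Bool -> b
  unify a ~ Bool
  unify Int ~ b
_ _ : Int
  unify Int ~ Int
  unify Bool ~ Bool
let z : Bool
  unify Bool ~ Bool
  unify Int ~ Bool
  FAIL: mismatch Int ~ Bool

Answer: 0.1.1 : 2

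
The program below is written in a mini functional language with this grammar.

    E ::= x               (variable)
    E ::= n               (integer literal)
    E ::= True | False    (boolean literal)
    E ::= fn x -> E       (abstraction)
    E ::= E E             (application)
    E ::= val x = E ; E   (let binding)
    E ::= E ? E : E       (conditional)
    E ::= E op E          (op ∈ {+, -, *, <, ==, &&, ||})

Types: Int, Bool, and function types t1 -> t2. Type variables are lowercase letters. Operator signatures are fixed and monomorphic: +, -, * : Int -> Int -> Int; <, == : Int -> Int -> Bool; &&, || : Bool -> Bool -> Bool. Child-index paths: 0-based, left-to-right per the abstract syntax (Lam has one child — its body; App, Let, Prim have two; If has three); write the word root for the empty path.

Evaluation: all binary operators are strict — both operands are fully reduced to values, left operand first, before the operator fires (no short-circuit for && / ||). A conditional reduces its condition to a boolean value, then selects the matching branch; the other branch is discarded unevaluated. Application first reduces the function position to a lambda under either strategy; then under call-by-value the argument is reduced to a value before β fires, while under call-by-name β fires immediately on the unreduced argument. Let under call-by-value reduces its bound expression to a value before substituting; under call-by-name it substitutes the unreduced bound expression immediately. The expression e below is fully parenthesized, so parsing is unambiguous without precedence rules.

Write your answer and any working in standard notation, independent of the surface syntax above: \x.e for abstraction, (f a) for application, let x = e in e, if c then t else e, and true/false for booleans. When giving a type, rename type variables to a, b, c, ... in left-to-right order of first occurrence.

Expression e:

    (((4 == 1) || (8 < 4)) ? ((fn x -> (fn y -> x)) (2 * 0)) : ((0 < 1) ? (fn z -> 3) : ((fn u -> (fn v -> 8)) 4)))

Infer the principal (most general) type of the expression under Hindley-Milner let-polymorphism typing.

Trace:
  unify Int ~ Int
  unify Int ~ Int
  unify Bool ~ Bool
  unify Int ~ Int
  unify Int ~ Int
  unify Bool ~ Bool
  unify Bool ~ Bool
x : a
\y._ : b -> a
\x._ : a -> b -> a
  unify Int ~ Int
  unify Int ~ Int
  unify a -> b -> a ~ Int -> c
  unify a ~ Int
  unify b -> Int ~ c
_ _ : b -> Int
  unify Int ~ Int
  unify Int ~ Int
  unify Bool ~ Bool
\z._ : d -> Int
\v._ : f -> Int
\u._ : e -> f -> Int
  unify e -> f -> Int ~ Int -> g
  unify e ~ Int
  unify f -> Int ~ g
_ _ : f -> Int
  unify d -> Int ~ f -> Int
  unify d ~ f
  unify Int ~ Int
  unify b -> Int ~ f -> Int
  unify b ~ f
  unify Int ~ Int

Answer: a -> Int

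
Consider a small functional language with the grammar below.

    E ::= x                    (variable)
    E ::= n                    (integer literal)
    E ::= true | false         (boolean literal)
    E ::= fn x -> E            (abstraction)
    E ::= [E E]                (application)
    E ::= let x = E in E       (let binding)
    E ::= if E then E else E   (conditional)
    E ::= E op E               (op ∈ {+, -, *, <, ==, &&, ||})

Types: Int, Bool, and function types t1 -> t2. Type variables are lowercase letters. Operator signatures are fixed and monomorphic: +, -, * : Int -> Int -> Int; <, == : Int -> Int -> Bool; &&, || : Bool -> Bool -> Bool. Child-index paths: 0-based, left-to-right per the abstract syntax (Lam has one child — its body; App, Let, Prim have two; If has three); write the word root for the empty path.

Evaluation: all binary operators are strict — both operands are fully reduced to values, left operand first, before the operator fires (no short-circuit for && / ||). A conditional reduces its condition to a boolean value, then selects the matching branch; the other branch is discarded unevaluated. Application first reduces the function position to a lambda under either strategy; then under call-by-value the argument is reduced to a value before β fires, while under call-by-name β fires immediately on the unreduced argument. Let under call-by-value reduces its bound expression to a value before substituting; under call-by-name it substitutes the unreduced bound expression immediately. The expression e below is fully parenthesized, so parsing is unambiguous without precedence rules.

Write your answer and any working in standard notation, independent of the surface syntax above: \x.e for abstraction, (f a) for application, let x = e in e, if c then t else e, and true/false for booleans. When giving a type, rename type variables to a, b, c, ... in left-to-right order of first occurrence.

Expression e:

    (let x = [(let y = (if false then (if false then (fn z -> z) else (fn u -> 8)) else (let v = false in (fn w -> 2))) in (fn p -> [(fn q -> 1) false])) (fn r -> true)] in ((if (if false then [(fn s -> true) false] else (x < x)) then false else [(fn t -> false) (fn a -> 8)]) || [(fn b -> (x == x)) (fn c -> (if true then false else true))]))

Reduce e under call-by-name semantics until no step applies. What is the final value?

Trace:
step 0: (let x = ((let y = (if false then (if false then (\z.z) else (\u.8)) else (let v = false in (\w.2))) in (\p.((\q.1) false))) (\r.true)) in ((if (if false then ((\s.true) false) else (x < x)) then false else ((\t.false) (\a.8))) || ((\b.(x == x)) (\c.(if true then false else true)))))
step 1: [let@root] ((if (if false then ((\s.true) false) else (((let y = (if false then (if false then (\z.z) else (\u.8)) else (let v = false in (\w.2))) in (\p.((\q.1) false))) (\r.true)) < ((let y = (if false then (if false then (\z.z) else (\u.8)) else (let v = false in (\w.2))) in (\p.((\q.1) false))) (\r.true)))) then false else ((\t.false) (\a.8))) || ((\b.(((let y = (if false then (if false then (\z.z) else (\u.8)) else (let v = false in (\w.2))) in (\p.((\q.1) false))) (\r.true)) == ((let y = (if false then (if false then (\z.z) else (\u.8)) else (let v = false in (\w.2))) in (\p.((\q.1) false))) (\r.true)))) (\c.(if true then false else true))))
step 2: [if@0.0] ((if (((let y = (if false then (if false then (\z.z) else (\u.8)) else (let v = false in (\w.2))) in (\p.((\q.1) false))) (\r.true)) < ((let y = (if false then (if false then (\z.z) else (\u.8)) else (let v = false in (\w.2))) in (\p.((\q.1) false))) (\r.true))) then false else ((\t.false) (\a.8))) || ((\b.(((let y = (if false then (if false then (\z.z) else (\u.8)) else (let v = false in (\w.2))) in (\p.((\q.1) false))) (\r.true)) == ((let y = (if false then (if false then (\z.z) else (\u.8)) else (let v = false in (\w.2))) in (\p.((\q.1) false))) (\r.true)))) (\c.(if true then false else true))))
step 3: [let@0.0.0.0] ((if (((\p.((\q.1) false)) (\r.true)) < ((let y = (if false then (if false then (\z.z) else (\u.8)) else (let v = false in (\w.2))) in (\p.((\q.1) false))) (\r.true))) then false else ((\t.false) (\a.8))) || ((\b.(((let y = (if false then (if false then (\z.z) else (\u.8)) else (let v = false in (\w.2))) in (\p.((\q.1) false))) (\r.true)) == ((let y = (if false then (if false then (\z.z) else (\u.8)) else (let v = false in (\w.2))) in (\p.((\q.1) false))) (\r.true)))) (\c.(if true then false else true))))
step 4: [beta@0.0.0] ((if (((\q.1) false) < ((let y = (if false then (if false then (\z.z) else (\u.8)) else (let v = false in (\w.2))) in (\p.((\q.1) false))) (\r.true))) then false else ((\t.false) (\a.8))) || ((\b.(((let y = (if false then (if false then (\z.z) else (\u.8)) else (let v = false in (\w.2))) in (\p.((\q.1) false))) (\r.true)) == ((let y = (if false then (if false then (\z.z) else (\u.8)) else (let v = false in (\w.2))) in (\p.((\q.1) false))) (\r.true)))) (\c.(if true then false else true))))
step 5: [beta@0.0.0] ((if (1 < ((let y = (if false then (if false then (\z.z) else (\u.8)) else (let v = false in (\w.2))) in (\p.((\q.1) false))) (\r.true))) then false else ((\t.false) (\a.8))) || ((\b.(((let y = (if false then (if false then (\z.z) else (\u.8)) else (let v = false in (\w.2))) in (\p.((\q.1) false))) (\r.true)) == ((let y = (if false then (if false then (\z.z) else (\u.8)) else (let v = false in (\w.2))) in (\p.((\q.1) false))) (\r.true)))) (\c.(if true then false else true))))
step 6: [let@0.0.1.0] ((if (1 < ((\p.((\q.1) false)) (\r.true))) then false else ((\t.false) (\a.8))) || ((\b.(((let y = (if false then (if false then (\z.z) else (\u.8)) else (let v = false in (\w.2))) in (\p.((\q.1) false))) (\r.true)) == ((let y = (if false then (if false then (\z.z) else (\u.8)) else (let v = false in (\w.2))) in (\p.((\q.1) false))) (\r.true)))) (\c.(if true then false else true))))
step 7: [beta@0.0.1] ((if (1 < ((\q.1) false)) then false else ((\t.false) (\a.8))) || ((\b.(((let y = (if false then (if false then (\z.z) else (\u.8)) else (let v = false in (\w.2))) in (\p.((\q.1) false))) (\r.true)) == ((let y = (if false then (if false then (\z.z) else (\u.8)) else (let v = false in (\w.2))) in (\p.((\q.1) false))) (\r.true)))) (\c.(if true then false else true))))
step 8: [beta@0.0.1] ((if (1 < 1) then false else ((\t.false) (\a.8))) || ((\b.(((let y = (if false then (if false then (\z.z) else (\u.8)) else (let v = false in (\w.2))) in (\p.((\q.1) false))) (\r.true)) == ((let y = (if false then (if false then (\z.z) else (\u.8)) else (let v = false in (\w.2))) in (\p.((\q.1) false))) (\r.true)))) (\c.(if true then false else true))))
step 9: [delta@0.0] ((if false then false else ((\t.false) (\a.8))) || ((\b.(((let y = (if false then (if false then (\z.z) else (\u.8)) else (let v = false in (\w.2))) in (\p.((\q.1) false))) (\r.true)) == ((let y = (if false then (if false then (\z.z) else (\u.8)) else (let v = false in (\w.2))) in (\p.((\q.1) false))) (\r.true)))) (\c.(if true then false else true))))
step 10: [if@0] (((\t.false) (\a.8)) || ((\b.(((let y = (if false then (if false then (\z.z) else (\u.8)) else (let v = false in (\w.2))) in (\p.((\q.1) false))) (\r.true)) == ((let y = (if false then (if false then (\z.z) else (\u.8)) else (let v = false in (\w.2))) in (\p.((\q.1) false))) (\r.true)))) (\c.(if true then false else true))))
step 11: [beta@0] (false || ((\b.(((let y = (if false then (if false then (\z.z) else (\u.8)) else (let v = false in (\w.2))) in (\p.((\q.1) false))) (\r.true)) == ((let y = (if false then (if false then (\z.z) else (\u.8)) else (let v = false in (\w.2))) in (\p.((\q.1) false))) (\r.true)))) (\c.(if true then false else true))))
step 12: [beta@1] (false || (((let y = (if false then (if false then (\z.z) else (\u.8)) else (let v = false in (\w.2))) in (\p.((\q.1) false))) (\r.true)) == ((let y = (if false then (if false then (\z.z) else (\u.8)) else (let v = false in (\w.2))) in (\p.((\q.1) false))) (\r.true))))
step 13: [let@1.0.0] (false || (((\p.((\q.1) false)) (\r.true)) == ((let y = (if false then (if false then (\z.z) else (\u.8)) else (let v = false in (\w.2))) in (\p.((\q.1) false))) (\r.true))))
step 14: [beta@1.0] (false || (((\q.1) false) == ((let y = (if false then (if false then (\z.z) else (\u.8)) else (let v = false in (\w.2))) in (\p.((\q.1) false))) (\r.true))))
step 15: [beta@1.0] (false || (1 == ((let y = (if false then (if false then (\z.z) else (\u.8)) else (let v = false in (\w.2))) in (\p.((\q.1) false))) (\r.true))))
step 16: [let@1.1.0] (false || (1 == ((\p.((\q.1) false)) (\r.true))))
step 17: [beta@1.1] (false || (1 == ((\q.1) false)))
step 18: [beta@1.1] (false || (1 == 1))
step 19: [delta@1] (false || true)
step 20: [delta@root] true

Answer: true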